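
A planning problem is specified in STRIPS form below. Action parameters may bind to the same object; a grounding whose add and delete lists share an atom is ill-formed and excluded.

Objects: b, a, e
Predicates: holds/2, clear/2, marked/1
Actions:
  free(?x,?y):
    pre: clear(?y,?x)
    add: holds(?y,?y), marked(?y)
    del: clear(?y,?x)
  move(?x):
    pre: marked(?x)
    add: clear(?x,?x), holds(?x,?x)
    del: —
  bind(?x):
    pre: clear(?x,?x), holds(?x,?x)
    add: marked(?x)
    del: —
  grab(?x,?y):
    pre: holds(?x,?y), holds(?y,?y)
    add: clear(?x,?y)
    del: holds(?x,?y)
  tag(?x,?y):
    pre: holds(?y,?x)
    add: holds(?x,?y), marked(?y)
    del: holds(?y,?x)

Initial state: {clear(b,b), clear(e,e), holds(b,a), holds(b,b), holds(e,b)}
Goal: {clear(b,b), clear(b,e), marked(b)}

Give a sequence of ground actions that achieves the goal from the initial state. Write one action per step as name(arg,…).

1. free(e,e)  →  {clear(b,b), holds(b,a), holds(b,b), holds(e,b), holds(e,e), marked(e)}
2. bind(b)  →  {clear(b,b), holds(b,a), holds(b,b), holds(e,b), holds(e,e), marked(b), marked(e)}
3. tag(b,e)  →  {clear(b,b), holds(b,a), holds(b,b), holds(b,e), holds(e,e), marked(b), marked(e)}
4. grab(b,e)  →  {clear(b,b), clear(b,e), holds(b,a), holds(b,b), holds(e,e), marked(b), marked(e)}

free(e,e); bind(b); tag(b,e); grab(b,e)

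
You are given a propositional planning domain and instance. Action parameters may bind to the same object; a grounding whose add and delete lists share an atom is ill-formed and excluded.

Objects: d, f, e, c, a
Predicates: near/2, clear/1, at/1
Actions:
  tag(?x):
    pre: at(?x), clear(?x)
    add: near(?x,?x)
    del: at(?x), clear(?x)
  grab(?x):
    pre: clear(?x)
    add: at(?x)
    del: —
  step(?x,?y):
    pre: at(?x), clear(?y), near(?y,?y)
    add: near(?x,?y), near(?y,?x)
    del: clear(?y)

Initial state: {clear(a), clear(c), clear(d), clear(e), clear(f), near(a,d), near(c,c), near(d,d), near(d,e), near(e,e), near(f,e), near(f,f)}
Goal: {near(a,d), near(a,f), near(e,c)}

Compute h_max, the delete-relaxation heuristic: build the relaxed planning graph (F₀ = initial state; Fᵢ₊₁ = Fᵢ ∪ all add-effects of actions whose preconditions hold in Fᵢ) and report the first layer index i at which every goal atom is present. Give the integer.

2

F0 = init (12 atoms)
F1 = F0 ∪ {at(a), at(c), at(d), at(e), at(f)}  (17 atoms)
F2 = F1 ∪ {near(a,a), near(a,c), near(a,e), near(a,f), near(c,a), near(c,d), near(c,e), near(c,f), near(d,a), near(d,c), near(d,f), near(e,a), near(e,c), near(e,d), near(e,f), near(f,a), near(f,c), near(f,d)}  (35 atoms)
goal ⊆ F2  ⇒  h_max = 2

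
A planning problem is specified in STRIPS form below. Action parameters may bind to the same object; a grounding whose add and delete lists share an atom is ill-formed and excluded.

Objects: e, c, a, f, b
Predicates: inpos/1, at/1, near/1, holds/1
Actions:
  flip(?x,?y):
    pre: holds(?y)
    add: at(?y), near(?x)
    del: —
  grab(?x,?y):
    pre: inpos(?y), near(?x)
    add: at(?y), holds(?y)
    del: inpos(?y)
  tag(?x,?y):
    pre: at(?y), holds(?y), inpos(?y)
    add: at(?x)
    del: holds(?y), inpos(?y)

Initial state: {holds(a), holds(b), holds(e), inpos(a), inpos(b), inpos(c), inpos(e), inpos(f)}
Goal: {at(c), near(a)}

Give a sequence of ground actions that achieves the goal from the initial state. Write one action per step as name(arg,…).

1. flip(a,e)  →  {at(e), holds(a), holds(b), holds(e), inpos(a), inpos(b), inpos(c), inpos(e), inpos(f), near(a)}
2. grab(a,c)  →  {at(c), at(e), holds(a), holds(b), holds(c), holds(e), inpos(a), inpos(b), inpos(e), inpos(f), near(a)}

flip(a,e); grab(a,c)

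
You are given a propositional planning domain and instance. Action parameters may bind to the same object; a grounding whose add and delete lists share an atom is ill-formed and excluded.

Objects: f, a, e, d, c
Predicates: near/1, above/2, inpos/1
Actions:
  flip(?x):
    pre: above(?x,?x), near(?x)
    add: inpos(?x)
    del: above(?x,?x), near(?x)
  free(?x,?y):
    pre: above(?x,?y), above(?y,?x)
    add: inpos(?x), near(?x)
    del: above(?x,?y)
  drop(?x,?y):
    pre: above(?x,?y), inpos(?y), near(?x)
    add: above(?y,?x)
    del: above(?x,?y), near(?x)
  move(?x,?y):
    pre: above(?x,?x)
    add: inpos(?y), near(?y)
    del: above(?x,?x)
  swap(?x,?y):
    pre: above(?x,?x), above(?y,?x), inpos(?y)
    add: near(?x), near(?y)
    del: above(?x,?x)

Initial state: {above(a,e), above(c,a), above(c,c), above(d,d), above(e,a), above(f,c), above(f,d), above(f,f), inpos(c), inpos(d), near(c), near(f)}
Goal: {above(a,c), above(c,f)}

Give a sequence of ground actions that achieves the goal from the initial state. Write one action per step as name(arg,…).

1. free(a,e)  →  {above(c,a), above(c,c), above(d,d), above(e,a), above(f,c), above(f,d), above(f,f), inpos(a), inpos(c), inpos(d), near(a), near(c), near(f)}
2. drop(f,c)  →  {above(c,a), above(c,c), above(c,f), above(d,d), above(e,a), above(f,d), above(f,f), inpos(a), inpos(c), inpos(d), near(a), near(c)}
3. drop(c,a)  →  {above(a,c), above(c,c), above(c,f), above(d,d), above(e,a), above(f,d), above(f,f), inpos(a), inpos(c), inpos(d), near(a)}

free(a,e); drop(f,c); drop(c,a)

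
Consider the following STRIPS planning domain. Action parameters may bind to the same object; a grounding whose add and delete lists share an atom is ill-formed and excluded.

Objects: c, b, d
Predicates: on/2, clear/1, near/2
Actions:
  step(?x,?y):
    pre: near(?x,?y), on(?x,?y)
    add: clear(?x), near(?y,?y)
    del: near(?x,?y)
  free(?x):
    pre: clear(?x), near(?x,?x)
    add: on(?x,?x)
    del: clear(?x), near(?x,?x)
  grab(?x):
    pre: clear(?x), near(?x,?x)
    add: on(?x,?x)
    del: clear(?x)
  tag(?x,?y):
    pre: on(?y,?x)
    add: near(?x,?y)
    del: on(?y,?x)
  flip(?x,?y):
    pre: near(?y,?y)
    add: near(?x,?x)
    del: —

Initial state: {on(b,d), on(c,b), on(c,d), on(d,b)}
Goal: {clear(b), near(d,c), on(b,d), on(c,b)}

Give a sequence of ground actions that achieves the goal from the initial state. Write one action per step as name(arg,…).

tag(b,d); step(b,d); tag(d,c)

1. tag(b,d)  →  {near(b,d), on(b,d), on(c,b), on(c,d)}
2. step(b,d)  →  {clear(b), near(d,d), on(b,d), on(c,b), on(c,d)}
3. tag(d,c)  →  {clear(b), near(d,c), near(d,d), on(b,d), on(c,b)}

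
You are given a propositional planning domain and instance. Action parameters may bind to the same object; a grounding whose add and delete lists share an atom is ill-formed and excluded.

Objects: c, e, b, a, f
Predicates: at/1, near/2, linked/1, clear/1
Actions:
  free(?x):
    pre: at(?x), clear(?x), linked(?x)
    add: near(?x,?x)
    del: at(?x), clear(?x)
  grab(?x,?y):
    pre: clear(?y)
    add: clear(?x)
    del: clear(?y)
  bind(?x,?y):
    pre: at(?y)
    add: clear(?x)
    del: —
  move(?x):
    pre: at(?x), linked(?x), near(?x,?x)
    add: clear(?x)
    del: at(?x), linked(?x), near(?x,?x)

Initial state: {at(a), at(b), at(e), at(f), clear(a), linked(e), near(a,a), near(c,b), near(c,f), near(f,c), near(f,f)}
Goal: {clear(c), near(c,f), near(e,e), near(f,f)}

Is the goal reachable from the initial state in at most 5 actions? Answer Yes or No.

1. grab(c,a)  →  {at(a), at(b), at(e), at(f), clear(c), linked(e), near(a,a), near(c,b), near(c,f), near(f,c), near(f,f)}
2. bind(e,e)  →  {at(a), at(b), at(e), at(f), clear(c), clear(e), linked(e), near(a,a), near(c,b), near(c,f), near(f,c), near(f,f)}
3. free(e)  →  {at(a), at(b), at(f), clear(c), linked(e), near(a,a), near(c,b), near(c,f), near(e,e), near(f,c), near(f,f)}
optimal plan length = 3; 3 ≤ 5

Yes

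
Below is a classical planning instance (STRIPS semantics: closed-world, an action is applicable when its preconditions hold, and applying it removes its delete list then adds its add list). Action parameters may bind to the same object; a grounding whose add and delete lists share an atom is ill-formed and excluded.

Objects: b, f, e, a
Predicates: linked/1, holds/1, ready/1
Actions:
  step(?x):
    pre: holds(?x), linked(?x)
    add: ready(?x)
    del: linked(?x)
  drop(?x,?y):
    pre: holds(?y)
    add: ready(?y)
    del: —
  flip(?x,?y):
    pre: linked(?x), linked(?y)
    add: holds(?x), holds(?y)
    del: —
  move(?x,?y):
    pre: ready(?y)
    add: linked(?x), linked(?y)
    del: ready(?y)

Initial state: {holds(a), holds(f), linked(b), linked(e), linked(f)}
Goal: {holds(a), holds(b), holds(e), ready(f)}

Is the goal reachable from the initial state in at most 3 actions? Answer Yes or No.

Yes

1. step(f)  →  {holds(a), holds(f), linked(b), linked(e), ready(f)}
2. flip(b,e)  →  {holds(a), holds(b), holds(e), holds(f), linked(b), linked(e), ready(f)}
optimal plan length = 2; 2 ≤ 3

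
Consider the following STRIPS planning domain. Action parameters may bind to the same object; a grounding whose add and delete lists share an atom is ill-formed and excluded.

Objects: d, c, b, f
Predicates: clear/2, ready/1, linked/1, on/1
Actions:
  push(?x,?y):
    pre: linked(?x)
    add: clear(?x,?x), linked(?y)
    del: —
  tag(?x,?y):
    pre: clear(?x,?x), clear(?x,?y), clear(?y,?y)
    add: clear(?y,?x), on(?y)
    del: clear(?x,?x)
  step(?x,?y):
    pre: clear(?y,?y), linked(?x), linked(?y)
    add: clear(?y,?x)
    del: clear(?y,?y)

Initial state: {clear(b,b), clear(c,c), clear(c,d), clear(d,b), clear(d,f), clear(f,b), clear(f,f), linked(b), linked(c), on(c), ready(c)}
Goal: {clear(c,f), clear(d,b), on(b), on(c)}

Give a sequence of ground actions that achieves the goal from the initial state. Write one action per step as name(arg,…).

1. push(c,f)  →  {clear(b,b), clear(c,c), clear(c,d), clear(d,b), clear(d,f), clear(f,b), clear(f,f), linked(b), linked(c), linked(f), on(c), ready(c)}
2. tag(f,b)  →  {clear(b,b), clear(b,f), clear(c,c), clear(c,d), clear(d,b), clear(d,f), clear(f,b), linked(b), linked(c), linked(f), on(b), on(c), ready(c)}
3. step(f,c)  →  {clear(b,b), clear(b,f), clear(c,d), clear(c,f), clear(d,b), clear(d,f), clear(f,b), linked(b), linked(c), linked(f), on(b), on(c), ready(c)}

push(c,f); tag(f,b); step(f,c)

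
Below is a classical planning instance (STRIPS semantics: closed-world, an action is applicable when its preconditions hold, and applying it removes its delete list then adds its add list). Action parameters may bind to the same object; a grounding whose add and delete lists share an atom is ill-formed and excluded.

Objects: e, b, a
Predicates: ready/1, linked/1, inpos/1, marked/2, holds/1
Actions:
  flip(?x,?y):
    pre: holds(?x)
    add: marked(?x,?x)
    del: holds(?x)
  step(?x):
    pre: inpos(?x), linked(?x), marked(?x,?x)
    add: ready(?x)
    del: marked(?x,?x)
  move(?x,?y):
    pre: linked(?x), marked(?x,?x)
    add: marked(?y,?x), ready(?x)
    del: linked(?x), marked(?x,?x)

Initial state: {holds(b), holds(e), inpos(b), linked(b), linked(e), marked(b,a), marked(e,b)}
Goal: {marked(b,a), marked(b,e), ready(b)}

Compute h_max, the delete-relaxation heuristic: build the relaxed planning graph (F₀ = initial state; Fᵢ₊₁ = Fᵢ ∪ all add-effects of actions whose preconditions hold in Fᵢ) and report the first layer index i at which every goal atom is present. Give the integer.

F0 = init (7 atoms)
F1 = F0 ∪ {marked(b,b), marked(e,e)}  (9 atoms)
F2 = F1 ∪ {marked(a,b), marked(a,e), marked(b,e), ready(b), ready(e)}  (14 atoms)
goal ⊆ F2  ⇒  h_max = 2

2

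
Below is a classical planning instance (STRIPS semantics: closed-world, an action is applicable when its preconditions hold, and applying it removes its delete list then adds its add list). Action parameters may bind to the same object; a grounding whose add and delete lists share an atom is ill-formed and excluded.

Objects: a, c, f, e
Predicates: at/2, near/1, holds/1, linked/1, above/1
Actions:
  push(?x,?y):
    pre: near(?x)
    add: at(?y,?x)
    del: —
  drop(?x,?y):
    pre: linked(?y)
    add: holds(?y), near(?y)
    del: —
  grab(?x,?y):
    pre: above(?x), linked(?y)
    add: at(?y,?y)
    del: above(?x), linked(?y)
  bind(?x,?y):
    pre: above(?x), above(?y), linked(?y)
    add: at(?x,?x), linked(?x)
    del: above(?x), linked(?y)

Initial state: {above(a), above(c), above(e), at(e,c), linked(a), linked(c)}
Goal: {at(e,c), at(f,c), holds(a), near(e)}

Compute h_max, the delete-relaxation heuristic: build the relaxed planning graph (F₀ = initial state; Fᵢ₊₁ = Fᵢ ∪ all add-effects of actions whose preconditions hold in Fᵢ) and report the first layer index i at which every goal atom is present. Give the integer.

F0 = init (6 atoms)
F1 = F0 ∪ {at(a,a), at(c,c), at(e,e), holds(a), holds(c), linked(e), near(a), near(c)}  (14 atoms)
F2 = F1 ∪ {at(a,c), at(c,a), at(e,a), at(f,a), at(f,c), holds(e), near(e)}  (21 atoms)
goal ⊆ F2  ⇒  h_max = 2

2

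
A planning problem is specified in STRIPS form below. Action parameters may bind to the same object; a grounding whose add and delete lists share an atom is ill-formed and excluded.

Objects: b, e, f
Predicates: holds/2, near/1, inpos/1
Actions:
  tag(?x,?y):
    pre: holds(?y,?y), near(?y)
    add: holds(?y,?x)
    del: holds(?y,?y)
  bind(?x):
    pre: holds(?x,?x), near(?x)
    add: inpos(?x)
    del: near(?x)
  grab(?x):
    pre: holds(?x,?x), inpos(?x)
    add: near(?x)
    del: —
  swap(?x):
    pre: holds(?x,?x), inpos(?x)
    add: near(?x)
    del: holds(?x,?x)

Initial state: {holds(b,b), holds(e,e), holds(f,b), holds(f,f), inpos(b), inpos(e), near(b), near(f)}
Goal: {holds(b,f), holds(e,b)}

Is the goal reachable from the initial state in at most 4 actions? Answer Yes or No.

1. tag(f,b)  →  {holds(b,f), holds(e,e), holds(f,b), holds(f,f), inpos(b), inpos(e), near(b), near(f)}
2. grab(e)  →  {holds(b,f), holds(e,e), holds(f,b), holds(f,f), inpos(b), inpos(e), near(b), near(e), near(f)}
3. tag(b,e)  →  {holds(b,f), holds(e,b), holds(f,b), holds(f,f), inpos(b), inpos(e), near(b), near(e), near(f)}
optimal plan length = 3; 3 ≤ 4

Yes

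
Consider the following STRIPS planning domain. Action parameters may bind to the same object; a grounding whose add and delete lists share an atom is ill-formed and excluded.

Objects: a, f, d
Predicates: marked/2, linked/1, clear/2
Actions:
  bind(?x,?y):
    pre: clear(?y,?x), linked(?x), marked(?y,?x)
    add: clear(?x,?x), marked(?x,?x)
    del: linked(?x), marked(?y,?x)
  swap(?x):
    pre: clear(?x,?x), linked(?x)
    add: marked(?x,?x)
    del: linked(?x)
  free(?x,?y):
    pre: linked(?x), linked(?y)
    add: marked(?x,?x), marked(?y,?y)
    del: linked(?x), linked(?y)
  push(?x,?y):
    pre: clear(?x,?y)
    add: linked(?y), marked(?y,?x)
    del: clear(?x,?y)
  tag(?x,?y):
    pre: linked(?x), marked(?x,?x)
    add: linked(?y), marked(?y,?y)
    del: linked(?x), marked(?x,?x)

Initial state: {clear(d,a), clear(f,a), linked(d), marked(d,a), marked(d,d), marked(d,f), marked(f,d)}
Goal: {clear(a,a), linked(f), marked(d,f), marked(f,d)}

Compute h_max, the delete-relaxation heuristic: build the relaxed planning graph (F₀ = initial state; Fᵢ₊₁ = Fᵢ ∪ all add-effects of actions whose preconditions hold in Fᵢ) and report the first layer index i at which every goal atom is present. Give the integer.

2

F0 = init (7 atoms)
F1 = F0 ∪ {linked(a), linked(f), marked(a,a), marked(a,d), marked(a,f), marked(f,f)}  (13 atoms)
F2 = F1 ∪ {clear(a,a)}  (14 atoms)
goal ⊆ F2  ⇒  h_max = 2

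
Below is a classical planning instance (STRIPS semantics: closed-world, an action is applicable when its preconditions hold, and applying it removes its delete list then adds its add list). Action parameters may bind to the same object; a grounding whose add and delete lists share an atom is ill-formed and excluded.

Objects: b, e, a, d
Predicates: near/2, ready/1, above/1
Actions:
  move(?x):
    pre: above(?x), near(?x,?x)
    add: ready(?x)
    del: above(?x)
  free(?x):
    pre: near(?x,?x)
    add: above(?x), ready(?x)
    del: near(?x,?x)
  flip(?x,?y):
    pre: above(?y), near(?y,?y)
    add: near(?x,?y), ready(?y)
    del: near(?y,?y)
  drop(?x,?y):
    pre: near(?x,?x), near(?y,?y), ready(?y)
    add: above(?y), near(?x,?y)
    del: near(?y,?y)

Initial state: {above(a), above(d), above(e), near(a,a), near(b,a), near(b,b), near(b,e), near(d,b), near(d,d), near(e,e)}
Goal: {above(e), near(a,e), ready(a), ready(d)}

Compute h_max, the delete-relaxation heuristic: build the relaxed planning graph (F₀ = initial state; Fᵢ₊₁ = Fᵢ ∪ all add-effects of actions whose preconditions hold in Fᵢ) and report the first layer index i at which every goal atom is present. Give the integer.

F0 = init (10 atoms)
F1 = F0 ∪ {above(b), near(a,d), near(a,e), near(b,d), near(d,a), near(d,e), near(e,a), near(e,d), ready(a), ready(b), ready(d), ready(e)}  (22 atoms)
goal ⊆ F1  ⇒  h_max = 1

1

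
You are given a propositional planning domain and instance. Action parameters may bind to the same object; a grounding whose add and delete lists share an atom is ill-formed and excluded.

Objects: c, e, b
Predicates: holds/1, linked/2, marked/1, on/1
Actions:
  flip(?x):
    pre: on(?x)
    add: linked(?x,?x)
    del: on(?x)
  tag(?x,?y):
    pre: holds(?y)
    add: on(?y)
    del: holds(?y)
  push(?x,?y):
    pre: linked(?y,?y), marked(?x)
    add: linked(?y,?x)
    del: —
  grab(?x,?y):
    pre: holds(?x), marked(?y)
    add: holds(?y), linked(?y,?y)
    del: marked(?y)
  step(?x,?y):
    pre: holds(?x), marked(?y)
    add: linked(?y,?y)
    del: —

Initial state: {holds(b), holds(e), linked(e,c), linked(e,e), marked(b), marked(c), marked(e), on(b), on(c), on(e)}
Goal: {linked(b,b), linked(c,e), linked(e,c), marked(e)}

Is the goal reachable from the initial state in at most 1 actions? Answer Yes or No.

No

1. flip(c)  →  {holds(b), holds(e), linked(c,c), linked(e,c), linked(e,e), marked(b), marked(c), marked(e), on(b), on(e)}
2. flip(b)  →  {holds(b), holds(e), linked(b,b), linked(c,c), linked(e,c), linked(e,e), marked(b), marked(c), marked(e), on(e)}
3. push(e,c)  →  {holds(b), holds(e), linked(b,b), linked(c,c), linked(c,e), linked(e,c), linked(e,e), marked(b), marked(c), marked(e), on(e)}
optimal plan length = 3; 3 > 1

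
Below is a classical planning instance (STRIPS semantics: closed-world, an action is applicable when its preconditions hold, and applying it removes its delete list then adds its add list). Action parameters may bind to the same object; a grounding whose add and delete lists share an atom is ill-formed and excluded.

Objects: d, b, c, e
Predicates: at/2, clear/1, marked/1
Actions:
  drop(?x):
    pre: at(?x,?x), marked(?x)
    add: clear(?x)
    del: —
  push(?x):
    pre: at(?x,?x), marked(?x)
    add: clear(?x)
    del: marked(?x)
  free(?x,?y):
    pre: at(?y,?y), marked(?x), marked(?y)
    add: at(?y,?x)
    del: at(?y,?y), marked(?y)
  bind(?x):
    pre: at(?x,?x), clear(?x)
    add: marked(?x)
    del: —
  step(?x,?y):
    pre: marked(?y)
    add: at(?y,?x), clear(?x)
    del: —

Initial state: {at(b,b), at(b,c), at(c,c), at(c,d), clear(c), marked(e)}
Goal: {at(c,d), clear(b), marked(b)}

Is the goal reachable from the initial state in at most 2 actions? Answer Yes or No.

Yes

1. step(b,e)  →  {at(b,b), at(b,c), at(c,c), at(c,d), at(e,b), clear(b), clear(c), marked(e)}
2. bind(b)  →  {at(b,b), at(b,c), at(c,c), at(c,d), at(e,b), clear(b), clear(c), marked(b), marked(e)}
optimal plan length = 2; 2 ≤ 2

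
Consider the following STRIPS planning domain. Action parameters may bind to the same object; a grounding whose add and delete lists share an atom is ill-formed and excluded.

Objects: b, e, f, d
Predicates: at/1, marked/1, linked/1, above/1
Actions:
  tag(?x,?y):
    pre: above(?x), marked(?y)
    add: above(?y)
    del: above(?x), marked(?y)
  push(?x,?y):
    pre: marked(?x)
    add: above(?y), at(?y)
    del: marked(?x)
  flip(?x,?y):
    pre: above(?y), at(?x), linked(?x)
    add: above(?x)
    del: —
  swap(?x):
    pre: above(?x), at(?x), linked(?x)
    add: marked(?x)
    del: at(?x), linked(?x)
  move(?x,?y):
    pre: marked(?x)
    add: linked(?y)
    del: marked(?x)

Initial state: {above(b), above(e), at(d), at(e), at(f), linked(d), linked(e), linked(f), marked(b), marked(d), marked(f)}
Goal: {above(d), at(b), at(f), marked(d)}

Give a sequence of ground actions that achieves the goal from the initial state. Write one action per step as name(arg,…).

1. push(b,b)  →  {above(b), above(e), at(b), at(d), at(e), at(f), linked(d), linked(e), linked(f), marked(d), marked(f)}
2. push(f,d)  →  {above(b), above(d), above(e), at(b), at(d), at(e), at(f), linked(d), linked(e), linked(f), marked(d)}

push(b,b); push(f,d)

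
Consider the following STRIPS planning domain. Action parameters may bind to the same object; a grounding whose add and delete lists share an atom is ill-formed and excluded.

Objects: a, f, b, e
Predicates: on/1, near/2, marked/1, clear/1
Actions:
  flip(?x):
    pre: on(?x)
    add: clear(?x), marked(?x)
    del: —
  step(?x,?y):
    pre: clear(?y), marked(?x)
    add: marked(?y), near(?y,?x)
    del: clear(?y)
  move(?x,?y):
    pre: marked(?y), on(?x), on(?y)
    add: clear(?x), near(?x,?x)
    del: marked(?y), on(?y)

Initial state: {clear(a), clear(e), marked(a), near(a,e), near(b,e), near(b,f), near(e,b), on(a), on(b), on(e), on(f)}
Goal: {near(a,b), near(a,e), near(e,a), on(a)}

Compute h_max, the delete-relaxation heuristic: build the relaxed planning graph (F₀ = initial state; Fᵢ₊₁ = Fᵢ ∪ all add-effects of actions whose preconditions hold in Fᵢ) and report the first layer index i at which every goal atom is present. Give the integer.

2

F0 = init (11 atoms)
F1 = F0 ∪ {clear(b), clear(f), marked(b), marked(e), marked(f), near(a,a), near(b,b), near(e,a), near(e,e), near(f,f)}  (21 atoms)
F2 = F1 ∪ {near(a,b), near(a,f), near(b,a), near(e,f), near(f,a), near(f,b), near(f,e)}  (28 atoms)
goal ⊆ F2  ⇒  h_max = 2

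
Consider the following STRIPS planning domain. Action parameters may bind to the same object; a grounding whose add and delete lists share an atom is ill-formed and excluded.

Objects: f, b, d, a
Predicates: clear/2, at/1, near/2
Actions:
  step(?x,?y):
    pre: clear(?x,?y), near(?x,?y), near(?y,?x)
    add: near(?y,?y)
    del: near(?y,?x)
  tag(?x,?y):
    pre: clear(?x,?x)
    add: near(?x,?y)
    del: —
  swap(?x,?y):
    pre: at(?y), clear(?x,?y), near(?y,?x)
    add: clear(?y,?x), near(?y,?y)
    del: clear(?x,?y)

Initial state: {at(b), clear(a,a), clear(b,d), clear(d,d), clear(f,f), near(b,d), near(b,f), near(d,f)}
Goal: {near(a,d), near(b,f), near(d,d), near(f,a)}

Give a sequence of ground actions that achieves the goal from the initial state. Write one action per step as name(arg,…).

1. tag(f,a)  →  {at(b), clear(a,a), clear(b,d), clear(d,d), clear(f,f), near(b,d), near(b,f), near(d,f), near(f,a)}
2. tag(d,d)  →  {at(b), clear(a,a), clear(b,d), clear(d,d), clear(f,f), near(b,d), near(b,f), near(d,d), near(d,f), near(f,a)}
3. tag(a,d)  →  {at(b), clear(a,a), clear(b,d), clear(d,d), clear(f,f), near(a,d), near(b,d), near(b,f), near(d,d), near(d,f), near(f,a)}

tag(f,a); tag(d,d); tag(a,d)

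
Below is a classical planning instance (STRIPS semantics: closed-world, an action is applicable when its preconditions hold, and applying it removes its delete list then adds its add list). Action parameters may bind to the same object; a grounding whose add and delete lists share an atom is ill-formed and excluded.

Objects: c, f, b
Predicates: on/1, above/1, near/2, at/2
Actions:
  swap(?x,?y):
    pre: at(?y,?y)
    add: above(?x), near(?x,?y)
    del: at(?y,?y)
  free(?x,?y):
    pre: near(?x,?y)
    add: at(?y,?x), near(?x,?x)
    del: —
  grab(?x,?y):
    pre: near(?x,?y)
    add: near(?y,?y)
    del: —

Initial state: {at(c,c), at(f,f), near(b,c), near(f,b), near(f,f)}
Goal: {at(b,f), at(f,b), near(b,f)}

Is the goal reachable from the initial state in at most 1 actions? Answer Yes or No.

1. swap(b,f)  →  {above(b), at(c,c), near(b,c), near(b,f), near(f,b), near(f,f)}
2. free(f,b)  →  {above(b), at(b,f), at(c,c), near(b,c), near(b,f), near(f,b), near(f,f)}
3. free(b,f)  →  {above(b), at(b,f), at(c,c), at(f,b), near(b,b), near(b,c), near(b,f), near(f,b), near(f,f)}
optimal plan length = 3; 3 > 1

No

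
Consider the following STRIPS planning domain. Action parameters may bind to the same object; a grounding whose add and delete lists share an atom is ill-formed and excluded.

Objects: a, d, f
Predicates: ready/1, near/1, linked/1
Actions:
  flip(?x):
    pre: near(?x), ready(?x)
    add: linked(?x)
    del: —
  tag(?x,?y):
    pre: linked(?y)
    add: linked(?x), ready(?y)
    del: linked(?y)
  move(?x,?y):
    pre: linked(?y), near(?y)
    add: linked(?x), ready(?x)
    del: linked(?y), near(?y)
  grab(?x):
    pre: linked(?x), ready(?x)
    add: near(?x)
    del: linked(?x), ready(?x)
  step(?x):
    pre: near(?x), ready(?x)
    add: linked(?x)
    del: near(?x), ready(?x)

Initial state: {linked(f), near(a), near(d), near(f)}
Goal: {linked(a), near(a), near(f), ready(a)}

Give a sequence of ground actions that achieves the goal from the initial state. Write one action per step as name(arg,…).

tag(d,f); move(a,d)

1. tag(d,f)  →  {linked(d), near(a), near(d), near(f), ready(f)}
2. move(a,d)  →  {linked(a), near(a), near(f), ready(a), ready(f)}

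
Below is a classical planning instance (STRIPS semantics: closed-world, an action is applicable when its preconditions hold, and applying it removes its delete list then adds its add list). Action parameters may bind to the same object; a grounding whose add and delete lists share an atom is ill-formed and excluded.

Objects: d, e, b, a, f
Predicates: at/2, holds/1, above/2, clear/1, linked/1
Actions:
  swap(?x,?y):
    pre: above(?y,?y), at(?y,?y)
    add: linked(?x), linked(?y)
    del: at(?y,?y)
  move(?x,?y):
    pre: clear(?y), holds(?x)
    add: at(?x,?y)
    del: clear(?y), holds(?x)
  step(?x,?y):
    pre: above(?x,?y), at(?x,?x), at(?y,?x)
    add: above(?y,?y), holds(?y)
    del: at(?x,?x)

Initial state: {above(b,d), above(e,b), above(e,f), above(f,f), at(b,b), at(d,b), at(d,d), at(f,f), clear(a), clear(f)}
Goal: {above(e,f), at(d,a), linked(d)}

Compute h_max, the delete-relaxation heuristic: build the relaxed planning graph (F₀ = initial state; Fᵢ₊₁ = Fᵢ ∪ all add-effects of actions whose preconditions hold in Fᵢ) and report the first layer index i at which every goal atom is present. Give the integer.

2

F0 = init (10 atoms)
F1 = F0 ∪ {above(d,d), holds(d), holds(f), linked(a), linked(b), linked(d), linked(e), linked(f)}  (18 atoms)
F2 = F1 ∪ {at(d,a), at(d,f), at(f,a)}  (21 atoms)
goal ⊆ F2  ⇒  h_max = 2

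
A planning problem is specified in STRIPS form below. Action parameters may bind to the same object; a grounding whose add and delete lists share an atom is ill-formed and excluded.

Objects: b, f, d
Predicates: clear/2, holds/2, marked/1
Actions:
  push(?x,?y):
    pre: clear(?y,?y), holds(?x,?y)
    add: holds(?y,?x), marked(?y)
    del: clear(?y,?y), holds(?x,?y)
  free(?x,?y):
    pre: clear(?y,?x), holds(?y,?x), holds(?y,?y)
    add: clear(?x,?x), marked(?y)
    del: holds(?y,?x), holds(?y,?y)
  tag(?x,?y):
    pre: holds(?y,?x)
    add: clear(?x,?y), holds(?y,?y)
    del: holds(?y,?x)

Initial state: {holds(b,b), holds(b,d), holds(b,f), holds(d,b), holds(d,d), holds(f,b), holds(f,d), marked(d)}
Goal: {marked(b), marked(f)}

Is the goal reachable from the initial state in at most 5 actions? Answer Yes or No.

Yes

1. tag(b,f)  →  {clear(b,f), holds(b,b), holds(b,d), holds(b,f), holds(d,b), holds(d,d), holds(f,d), holds(f,f), marked(d)}
2. free(f,b)  →  {clear(b,f), clear(f,f), holds(b,d), holds(d,b), holds(d,d), holds(f,d), holds(f,f), marked(b), marked(d)}
3. free(f,f)  →  {clear(b,f), clear(f,f), holds(b,d), holds(d,b), holds(d,d), holds(f,d), marked(b), marked(d), marked(f)}
optimal plan length = 3; 3 ≤ 5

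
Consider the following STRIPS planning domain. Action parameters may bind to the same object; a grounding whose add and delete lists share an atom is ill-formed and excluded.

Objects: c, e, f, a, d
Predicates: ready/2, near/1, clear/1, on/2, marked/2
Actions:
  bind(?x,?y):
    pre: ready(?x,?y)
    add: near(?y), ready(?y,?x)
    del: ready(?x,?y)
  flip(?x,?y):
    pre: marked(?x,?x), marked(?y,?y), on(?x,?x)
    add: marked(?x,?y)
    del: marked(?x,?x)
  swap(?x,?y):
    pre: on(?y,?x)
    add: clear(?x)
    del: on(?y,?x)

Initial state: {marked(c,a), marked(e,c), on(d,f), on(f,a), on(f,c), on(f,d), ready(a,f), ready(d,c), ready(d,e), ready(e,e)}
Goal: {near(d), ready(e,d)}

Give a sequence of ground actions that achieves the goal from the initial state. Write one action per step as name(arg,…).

1. bind(d,c)  →  {marked(c,a), marked(e,c), near(c), on(d,f), on(f,a), on(f,c), on(f,d), ready(a,f), ready(c,d), ready(d,e), ready(e,e)}
2. bind(c,d)  →  {marked(c,a), marked(e,c), near(c), near(d), on(d,f), on(f,a), on(f,c), on(f,d), ready(a,f), ready(d,c), ready(d,e), ready(e,e)}
3. bind(d,e)  →  {marked(c,a), marked(e,c), near(c), near(d), near(e), on(d,f), on(f,a), on(f,c), on(f,d), ready(a,f), ready(d,c), ready(e,d), ready(e,e)}

bind(d,c); bind(c,d); bind(d,e)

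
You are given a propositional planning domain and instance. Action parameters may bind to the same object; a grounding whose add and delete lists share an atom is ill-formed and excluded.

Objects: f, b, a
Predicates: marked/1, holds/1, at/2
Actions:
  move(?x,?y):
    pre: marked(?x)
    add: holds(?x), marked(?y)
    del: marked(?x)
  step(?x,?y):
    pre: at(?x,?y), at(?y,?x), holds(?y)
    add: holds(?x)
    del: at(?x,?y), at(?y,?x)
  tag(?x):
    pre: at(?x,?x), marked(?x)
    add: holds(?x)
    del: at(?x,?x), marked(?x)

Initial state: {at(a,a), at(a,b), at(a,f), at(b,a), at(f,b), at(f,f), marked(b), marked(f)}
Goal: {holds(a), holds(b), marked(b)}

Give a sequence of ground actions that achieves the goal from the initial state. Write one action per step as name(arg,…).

1. move(b,a)  →  {at(a,a), at(a,b), at(a,f), at(b,a), at(f,b), at(f,f), holds(b), marked(a), marked(f)}
2. move(a,b)  →  {at(a,a), at(a,b), at(a,f), at(b,a), at(f,b), at(f,f), holds(a), holds(b), marked(b), marked(f)}

move(b,a); move(a,b)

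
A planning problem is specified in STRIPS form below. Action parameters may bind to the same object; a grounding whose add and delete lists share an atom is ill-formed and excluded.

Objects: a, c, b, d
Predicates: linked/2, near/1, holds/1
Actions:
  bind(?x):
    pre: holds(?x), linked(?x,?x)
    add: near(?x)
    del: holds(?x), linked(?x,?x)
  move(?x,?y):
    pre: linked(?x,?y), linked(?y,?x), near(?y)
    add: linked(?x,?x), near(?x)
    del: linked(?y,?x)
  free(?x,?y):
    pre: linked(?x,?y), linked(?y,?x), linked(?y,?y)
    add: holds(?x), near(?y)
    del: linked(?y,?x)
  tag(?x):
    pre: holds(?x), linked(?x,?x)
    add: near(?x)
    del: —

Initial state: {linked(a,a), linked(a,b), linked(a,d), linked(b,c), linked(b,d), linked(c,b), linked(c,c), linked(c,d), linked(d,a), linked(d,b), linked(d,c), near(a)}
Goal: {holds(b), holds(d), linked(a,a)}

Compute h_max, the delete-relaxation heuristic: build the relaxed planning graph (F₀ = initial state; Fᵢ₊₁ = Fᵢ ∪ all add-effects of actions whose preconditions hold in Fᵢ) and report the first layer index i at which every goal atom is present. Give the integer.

F0 = init (12 atoms)
F1 = F0 ∪ {holds(a), holds(b), holds(c), holds(d), linked(d,d), near(c), near(d)}  (19 atoms)
goal ⊆ F1  ⇒  h_max = 1

1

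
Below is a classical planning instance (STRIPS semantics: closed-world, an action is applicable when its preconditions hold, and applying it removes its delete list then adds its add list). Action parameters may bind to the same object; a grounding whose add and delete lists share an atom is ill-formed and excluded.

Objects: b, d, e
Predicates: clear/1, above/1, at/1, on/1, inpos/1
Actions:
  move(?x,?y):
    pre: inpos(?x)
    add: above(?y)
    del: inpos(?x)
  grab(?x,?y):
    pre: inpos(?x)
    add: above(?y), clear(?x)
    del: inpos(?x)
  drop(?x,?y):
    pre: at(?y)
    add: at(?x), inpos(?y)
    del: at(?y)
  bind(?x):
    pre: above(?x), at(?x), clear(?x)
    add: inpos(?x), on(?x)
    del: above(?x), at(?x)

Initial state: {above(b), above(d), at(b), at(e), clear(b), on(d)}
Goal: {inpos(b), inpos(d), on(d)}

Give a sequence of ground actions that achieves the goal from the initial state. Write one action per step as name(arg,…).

1. drop(d,b)  →  {above(b), above(d), at(d), at(e), clear(b), inpos(b), on(d)}
2. drop(b,d)  →  {above(b), above(d), at(b), at(e), clear(b), inpos(b), inpos(d), on(d)}

drop(d,b); drop(b,d)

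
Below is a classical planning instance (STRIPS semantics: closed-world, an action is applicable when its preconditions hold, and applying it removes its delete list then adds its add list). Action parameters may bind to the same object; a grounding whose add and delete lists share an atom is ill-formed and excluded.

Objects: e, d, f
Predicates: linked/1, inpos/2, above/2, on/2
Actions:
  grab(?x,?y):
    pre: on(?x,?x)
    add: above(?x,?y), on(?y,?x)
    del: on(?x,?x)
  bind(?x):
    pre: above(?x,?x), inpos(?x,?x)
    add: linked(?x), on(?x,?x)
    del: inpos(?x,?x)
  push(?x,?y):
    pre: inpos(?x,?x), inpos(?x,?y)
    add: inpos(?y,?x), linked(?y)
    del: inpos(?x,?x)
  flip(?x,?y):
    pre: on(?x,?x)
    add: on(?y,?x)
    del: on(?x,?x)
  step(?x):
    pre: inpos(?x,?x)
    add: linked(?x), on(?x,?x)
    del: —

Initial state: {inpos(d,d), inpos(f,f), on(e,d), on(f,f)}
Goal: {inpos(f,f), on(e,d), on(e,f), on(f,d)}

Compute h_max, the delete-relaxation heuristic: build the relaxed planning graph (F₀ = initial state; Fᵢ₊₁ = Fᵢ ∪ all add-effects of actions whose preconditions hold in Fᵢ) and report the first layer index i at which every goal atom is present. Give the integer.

F0 = init (4 atoms)
F1 = F0 ∪ {above(f,d), above(f,e), linked(d), linked(f), on(d,d), on(d,f), on(e,f)}  (11 atoms)
F2 = F1 ∪ {above(d,e), above(d,f), on(f,d)}  (14 atoms)
goal ⊆ F2  ⇒  h_max = 2

2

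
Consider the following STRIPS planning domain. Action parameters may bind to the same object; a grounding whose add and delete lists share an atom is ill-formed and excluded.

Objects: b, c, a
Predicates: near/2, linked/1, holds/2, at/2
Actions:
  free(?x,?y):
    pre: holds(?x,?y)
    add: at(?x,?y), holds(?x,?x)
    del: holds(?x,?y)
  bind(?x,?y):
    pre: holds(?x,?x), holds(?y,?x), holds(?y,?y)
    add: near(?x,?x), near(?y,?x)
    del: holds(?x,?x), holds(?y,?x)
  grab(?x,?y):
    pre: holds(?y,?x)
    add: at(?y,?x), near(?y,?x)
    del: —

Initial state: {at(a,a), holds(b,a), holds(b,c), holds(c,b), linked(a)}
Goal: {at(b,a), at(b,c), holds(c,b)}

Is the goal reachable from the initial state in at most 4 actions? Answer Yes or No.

1. free(b,c)  →  {at(a,a), at(b,c), holds(b,a), holds(b,b), holds(c,b), linked(a)}
2. free(b,a)  →  {at(a,a), at(b,a), at(b,c), holds(b,b), holds(c,b), linked(a)}
optimal plan length = 2; 2 ≤ 4

Yes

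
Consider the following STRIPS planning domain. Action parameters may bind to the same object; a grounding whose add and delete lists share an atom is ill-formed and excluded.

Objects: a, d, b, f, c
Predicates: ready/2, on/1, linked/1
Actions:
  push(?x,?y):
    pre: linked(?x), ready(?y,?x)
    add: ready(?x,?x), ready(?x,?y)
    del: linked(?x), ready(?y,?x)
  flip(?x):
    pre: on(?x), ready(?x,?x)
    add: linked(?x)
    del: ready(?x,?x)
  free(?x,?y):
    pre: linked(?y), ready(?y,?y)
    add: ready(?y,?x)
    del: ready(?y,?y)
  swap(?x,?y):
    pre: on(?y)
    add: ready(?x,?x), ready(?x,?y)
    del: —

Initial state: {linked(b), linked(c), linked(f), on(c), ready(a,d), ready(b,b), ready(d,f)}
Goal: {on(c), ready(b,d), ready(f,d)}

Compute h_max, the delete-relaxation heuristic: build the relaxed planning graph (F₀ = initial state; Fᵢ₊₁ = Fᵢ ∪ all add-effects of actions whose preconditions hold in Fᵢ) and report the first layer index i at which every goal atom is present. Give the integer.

1

F0 = init (7 atoms)
F1 = F0 ∪ {ready(a,a), ready(a,c), ready(b,a), ready(b,c), ready(b,d), ready(b,f), ready(c,c), ready(d,c), ready(d,d), ready(f,c), ready(f,d), ready(f,f)}  (19 atoms)
goal ⊆ F1  ⇒  h_max = 1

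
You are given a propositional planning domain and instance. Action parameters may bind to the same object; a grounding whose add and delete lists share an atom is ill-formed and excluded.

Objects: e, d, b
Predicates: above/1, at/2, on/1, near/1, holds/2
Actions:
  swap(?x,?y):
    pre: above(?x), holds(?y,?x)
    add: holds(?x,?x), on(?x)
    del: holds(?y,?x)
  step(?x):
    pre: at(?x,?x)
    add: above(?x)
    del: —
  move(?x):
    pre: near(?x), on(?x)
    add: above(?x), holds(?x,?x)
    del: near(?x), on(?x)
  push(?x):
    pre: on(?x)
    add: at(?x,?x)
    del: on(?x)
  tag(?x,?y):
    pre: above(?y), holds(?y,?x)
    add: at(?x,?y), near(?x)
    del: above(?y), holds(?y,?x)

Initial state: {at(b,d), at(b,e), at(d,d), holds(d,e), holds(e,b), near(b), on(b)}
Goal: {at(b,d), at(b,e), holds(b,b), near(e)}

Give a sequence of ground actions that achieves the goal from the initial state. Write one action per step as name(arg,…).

1. step(d)  →  {above(d), at(b,d), at(b,e), at(d,d), holds(d,e), holds(e,b), near(b), on(b)}
2. move(b)  →  {above(b), above(d), at(b,d), at(b,e), at(d,d), holds(b,b), holds(d,e), holds(e,b)}
3. tag(e,d)  →  {above(b), at(b,d), at(b,e), at(d,d), at(e,d), holds(b,b), holds(e,b), near(e)}

step(d); move(b); tag(e,d)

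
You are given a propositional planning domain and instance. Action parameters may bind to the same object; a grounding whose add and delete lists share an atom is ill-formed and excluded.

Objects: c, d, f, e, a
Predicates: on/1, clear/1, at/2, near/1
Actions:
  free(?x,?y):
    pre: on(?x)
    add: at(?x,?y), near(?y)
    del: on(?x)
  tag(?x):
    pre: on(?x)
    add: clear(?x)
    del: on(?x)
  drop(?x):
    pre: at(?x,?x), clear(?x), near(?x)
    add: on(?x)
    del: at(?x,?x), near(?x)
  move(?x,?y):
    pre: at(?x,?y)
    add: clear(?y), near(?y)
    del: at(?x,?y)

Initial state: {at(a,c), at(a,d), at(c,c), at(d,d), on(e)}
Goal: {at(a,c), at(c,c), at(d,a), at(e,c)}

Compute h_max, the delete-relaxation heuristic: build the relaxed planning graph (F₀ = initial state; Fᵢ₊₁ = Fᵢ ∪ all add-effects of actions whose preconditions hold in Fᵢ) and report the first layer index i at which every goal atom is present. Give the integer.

3

F0 = init (5 atoms)
F1 = F0 ∪ {at(e,a), at(e,c), at(e,d), at(e,e), at(e,f), clear(c), clear(d), clear(e), near(a), near(c), near(d), near(e), near(f)}  (18 atoms)
F2 = F1 ∪ {clear(a), clear(f), on(c), on(d)}  (22 atoms)
F3 = F2 ∪ {at(c,a), at(c,d), at(c,e), at(c,f), at(d,a), at(d,c), at(d,e), at(d,f)}  (30 atoms)
goal ⊆ F3  ⇒  h_max = 3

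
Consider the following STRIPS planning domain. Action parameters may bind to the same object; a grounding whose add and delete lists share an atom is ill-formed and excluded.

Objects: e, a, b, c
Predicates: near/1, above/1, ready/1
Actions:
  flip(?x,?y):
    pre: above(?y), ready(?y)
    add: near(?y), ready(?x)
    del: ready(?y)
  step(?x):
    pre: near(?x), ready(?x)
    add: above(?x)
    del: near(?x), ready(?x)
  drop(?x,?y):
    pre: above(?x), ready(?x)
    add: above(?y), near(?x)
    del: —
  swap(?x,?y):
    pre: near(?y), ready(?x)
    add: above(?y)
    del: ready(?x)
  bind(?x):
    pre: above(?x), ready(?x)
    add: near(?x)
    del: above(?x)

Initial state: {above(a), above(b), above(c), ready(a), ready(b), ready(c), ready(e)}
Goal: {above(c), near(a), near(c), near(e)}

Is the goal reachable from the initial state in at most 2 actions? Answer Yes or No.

1. flip(e,a)  →  {above(a), above(b), above(c), near(a), ready(b), ready(c), ready(e)}
2. drop(c,e)  →  {above(a), above(b), above(c), above(e), near(a), near(c), ready(b), ready(c), ready(e)}
3. flip(a,e)  →  {above(a), above(b), above(c), above(e), near(a), near(c), near(e), ready(a), ready(b), ready(c)}
optimal plan length = 3; 3 > 2

No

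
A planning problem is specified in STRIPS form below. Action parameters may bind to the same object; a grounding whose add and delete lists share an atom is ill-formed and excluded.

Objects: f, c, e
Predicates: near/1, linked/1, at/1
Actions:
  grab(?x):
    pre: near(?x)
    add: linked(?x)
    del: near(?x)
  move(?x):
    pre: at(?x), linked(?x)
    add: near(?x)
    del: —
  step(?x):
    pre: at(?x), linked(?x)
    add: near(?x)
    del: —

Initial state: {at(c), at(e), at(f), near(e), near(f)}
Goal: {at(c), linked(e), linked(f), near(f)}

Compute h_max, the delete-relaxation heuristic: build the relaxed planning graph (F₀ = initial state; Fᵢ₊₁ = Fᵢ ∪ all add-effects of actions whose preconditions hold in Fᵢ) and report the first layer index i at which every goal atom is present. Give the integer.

F0 = init (5 atoms)
F1 = F0 ∪ {linked(e), linked(f)}  (7 atoms)
goal ⊆ F1  ⇒  h_max = 1

1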